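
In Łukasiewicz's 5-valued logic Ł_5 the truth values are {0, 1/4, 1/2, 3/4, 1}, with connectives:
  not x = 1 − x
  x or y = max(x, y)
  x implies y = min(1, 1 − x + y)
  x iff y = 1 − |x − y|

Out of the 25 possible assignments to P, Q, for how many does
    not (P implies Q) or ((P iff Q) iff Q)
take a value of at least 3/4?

14

value 1: 7 assignments (counts)
value 3/4: 7 assignments (counts)
value 1/2: 6 assignments
value 1/4: 3 assignments
value 0: 2 assignments
So 14 of the 25 assignments meet the threshold.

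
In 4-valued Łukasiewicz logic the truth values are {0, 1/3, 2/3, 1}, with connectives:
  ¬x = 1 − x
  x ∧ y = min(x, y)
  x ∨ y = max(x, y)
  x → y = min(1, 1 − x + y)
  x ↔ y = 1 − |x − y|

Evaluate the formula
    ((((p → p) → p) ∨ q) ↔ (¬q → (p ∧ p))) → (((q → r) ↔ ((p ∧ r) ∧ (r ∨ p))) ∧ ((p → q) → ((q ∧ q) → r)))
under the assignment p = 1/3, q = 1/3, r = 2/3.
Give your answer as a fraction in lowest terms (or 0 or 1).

2/3

p → p = 1/3 → 1/3 = 1
(p → p) → p = 1 → 1/3 = 1/3
((p → p) → p) ∨ q = 1/3 ∨ 1/3 = 1/3
¬q = ¬1/3 = 2/3
p ∧ p = 1/3 ∧ 1/3 = 1/3
¬q → (p ∧ p) = 2/3 → 1/3 = 2/3
(((p → p) → p) ∨ q) ↔ (¬q → (p ∧ p)) = 1/3 ↔ 2/3 = 2/3
q → r = 1/3 → 2/3 = 1
p ∧ r = 1/3 ∧ 2/3 = 1/3
r ∨ p = 2/3 ∨ 1/3 = 2/3
(p ∧ r) ∧ (r ∨ p) = 1/3 ∧ 2/3 = 1/3
(q → r) ↔ ((p ∧ r) ∧ (r ∨ p)) = 1 ↔ 1/3 = 1/3
p → q = 1/3 → 1/3 = 1
q ∧ q = 1/3 ∧ 1/3 = 1/3
(q ∧ q) → r = 1/3 → 2/3 = 1
(p → q) → ((q ∧ q) → r) = 1 → 1 = 1
((q → r) ↔ ((p ∧ r) ∧ (r ∨ p))) ∧ ((p → q) → ((q ∧ q) → r)) = 1/3 ∧ 1 = 1/3
((((p → p) → p) ∨ q) ↔ (¬q → (p ∧ p))) → (((q → r) ↔ ((p ∧ r) ∧ (r ∨ p))) ∧ ((p → q) → ((q ∧ q) → r))) = 2/3 → 1/3 = 2/3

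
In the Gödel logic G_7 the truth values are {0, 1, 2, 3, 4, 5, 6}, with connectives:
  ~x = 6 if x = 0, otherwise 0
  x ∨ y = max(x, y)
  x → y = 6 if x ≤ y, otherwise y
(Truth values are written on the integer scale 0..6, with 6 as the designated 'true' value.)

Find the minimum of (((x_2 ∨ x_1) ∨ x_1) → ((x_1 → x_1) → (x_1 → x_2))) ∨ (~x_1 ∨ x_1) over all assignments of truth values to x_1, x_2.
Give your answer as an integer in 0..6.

1

Take x_1 = 1, x_2 = 0:
x_2 ∨ x_1 = 0 ∨ 1 = 1
(x_2 ∨ x_1) ∨ x_1 = 1 ∨ 1 = 1
x_1 → x_1 = 1 → 1 = 6
x_1 → x_2 = 1 → 0 = 0
(x_1 → x_1) → (x_1 → x_2) = 6 → 0 = 0
((x_2 ∨ x_1) ∨ x_1) → ((x_1 → x_1) → (x_1 → x_2)) = 1 → 0 = 0
~x_1 = ~1 = 0
~x_1 ∨ x_1 = 0 ∨ 1 = 1
(((x_2 ∨ x_1) ∨ x_1) → ((x_1 → x_1) → (x_1 → x_2))) ∨ (~x_1 ∨ x_1) = 0 ∨ 1 = 1
No assignment yields a value below 1, so this is the minimum.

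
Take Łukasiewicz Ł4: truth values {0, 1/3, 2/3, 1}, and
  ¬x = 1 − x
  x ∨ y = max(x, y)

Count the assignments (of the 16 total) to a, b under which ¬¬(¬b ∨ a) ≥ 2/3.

12

a = 0, b = 0 ↦ 1  ≥
a = 0, b = 1/3 ↦ 2/3  ≥
a = 0, b = 2/3 ↦ 1/3  <
a = 0, b = 1 ↦ 0  <
a = 1/3, b = 0 ↦ 1  ≥
a = 1/3, b = 1/3 ↦ 2/3  ≥
a = 1/3, b = 2/3 ↦ 1/3  <
a = 1/3, b = 1 ↦ 1/3  <
a = 2/3, b = 0 ↦ 1  ≥
a = 2/3, b = 1/3 ↦ 2/3  ≥
a = 2/3, b = 2/3 ↦ 2/3  ≥
a = 2/3, b = 1 ↦ 2/3  ≥
a = 1, b = 0 ↦ 1  ≥
a = 1, b = 1/3 ↦ 1  ≥
a = 1, b = 2/3 ↦ 1  ≥
a = 1, b = 1 ↦ 1  ≥
So 12 of the 16 assignments meet the threshold.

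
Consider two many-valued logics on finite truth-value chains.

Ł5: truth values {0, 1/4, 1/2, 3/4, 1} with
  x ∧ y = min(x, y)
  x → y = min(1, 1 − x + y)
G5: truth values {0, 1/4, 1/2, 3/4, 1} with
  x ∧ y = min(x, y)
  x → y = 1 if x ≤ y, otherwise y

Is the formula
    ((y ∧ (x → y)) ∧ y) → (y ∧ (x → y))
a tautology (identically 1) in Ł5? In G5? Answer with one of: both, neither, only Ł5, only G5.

both

In Ł5: every assignment gives 1 — tautology.
In G5: every assignment gives 1 — tautology.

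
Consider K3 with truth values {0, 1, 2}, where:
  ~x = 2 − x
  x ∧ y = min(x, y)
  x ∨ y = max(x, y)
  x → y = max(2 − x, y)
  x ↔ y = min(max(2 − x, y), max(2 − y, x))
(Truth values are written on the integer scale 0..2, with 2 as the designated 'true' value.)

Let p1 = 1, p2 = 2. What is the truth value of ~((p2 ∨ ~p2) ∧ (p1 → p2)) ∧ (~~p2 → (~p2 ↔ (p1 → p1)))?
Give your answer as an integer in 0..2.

0

~p2 = ~2 = 0
p2 ∨ ~p2 = 2 ∨ 0 = 2
p1 → p2 = 1 → 2 = 2
(p2 ∨ ~p2) ∧ (p1 → p2) = 2 ∧ 2 = 2
~((p2 ∨ ~p2) ∧ (p1 → p2)) = ~2 = 0
~p2 = ~2 = 0
~~p2 = ~0 = 2
~p2 = ~2 = 0
p1 → p1 = 1 → 1 = 1
~p2 ↔ (p1 → p1) = 0 ↔ 1 = 1
~~p2 → (~p2 ↔ (p1 → p1)) = 2 → 1 = 1
~((p2 ∨ ~p2) ∧ (p1 → p2)) ∧ (~~p2 → (~p2 ↔ (p1 → p1))) = 0 ∧ 1 = 0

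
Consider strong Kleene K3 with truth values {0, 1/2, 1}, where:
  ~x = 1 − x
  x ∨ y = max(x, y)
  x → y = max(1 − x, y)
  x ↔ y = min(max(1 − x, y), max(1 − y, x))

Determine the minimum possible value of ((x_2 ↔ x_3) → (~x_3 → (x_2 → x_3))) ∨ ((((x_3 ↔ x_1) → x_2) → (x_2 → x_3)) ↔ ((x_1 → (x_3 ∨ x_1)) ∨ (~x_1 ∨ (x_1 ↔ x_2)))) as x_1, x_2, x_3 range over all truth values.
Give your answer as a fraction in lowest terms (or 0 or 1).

1/2

Take x_1 = 0, x_2 = 1/2, x_3 = 0:
x_2 ↔ x_3 = 1/2 ↔ 0 = 1/2
~x_3 = ~0 = 1
x_2 → x_3 = 1/2 → 0 = 1/2
~x_3 → (x_2 → x_3) = 1 → 1/2 = 1/2
(x_2 ↔ x_3) → (~x_3 → (x_2 → x_3)) = 1/2 → 1/2 = 1/2
x_3 ↔ x_1 = 0 ↔ 0 = 1
(x_3 ↔ x_1) → x_2 = 1 → 1/2 = 1/2
x_2 → x_3 = 1/2 → 0 = 1/2
((x_3 ↔ x_1) → x_2) → (x_2 → x_3) = 1/2 → 1/2 = 1/2
x_3 ∨ x_1 = 0 ∨ 0 = 0
x_1 → (x_3 ∨ x_1) = 0 → 0 = 1
~x_1 = ~0 = 1
x_1 ↔ x_2 = 0 ↔ 1/2 = 1/2
~x_1 ∨ (x_1 ↔ x_2) = 1 ∨ 1/2 = 1
(x_1 → (x_3 ∨ x_1)) ∨ (~x_1 ∨ (x_1 ↔ x_2)) = 1 ∨ 1 = 1
(((x_3 ↔ x_1) → x_2) → (x_2 → x_3)) ↔ ((x_1 → (x_3 ∨ x_1)) ∨ (~x_1 ∨ (x_1 ↔ x_2))) = 1/2 ↔ 1 = 1/2
((x_2 ↔ x_3) → (~x_3 → (x_2 → x_3))) ∨ ((((x_3 ↔ x_1) → x_2) → (x_2 → x_3)) ↔ ((x_1 → (x_3 ∨ x_1)) ∨ (~x_1 ∨ (x_1 ↔ x_2)))) = 1/2 ∨ 1/2 = 1/2
No assignment yields a value below 1/2, so this is the minimum.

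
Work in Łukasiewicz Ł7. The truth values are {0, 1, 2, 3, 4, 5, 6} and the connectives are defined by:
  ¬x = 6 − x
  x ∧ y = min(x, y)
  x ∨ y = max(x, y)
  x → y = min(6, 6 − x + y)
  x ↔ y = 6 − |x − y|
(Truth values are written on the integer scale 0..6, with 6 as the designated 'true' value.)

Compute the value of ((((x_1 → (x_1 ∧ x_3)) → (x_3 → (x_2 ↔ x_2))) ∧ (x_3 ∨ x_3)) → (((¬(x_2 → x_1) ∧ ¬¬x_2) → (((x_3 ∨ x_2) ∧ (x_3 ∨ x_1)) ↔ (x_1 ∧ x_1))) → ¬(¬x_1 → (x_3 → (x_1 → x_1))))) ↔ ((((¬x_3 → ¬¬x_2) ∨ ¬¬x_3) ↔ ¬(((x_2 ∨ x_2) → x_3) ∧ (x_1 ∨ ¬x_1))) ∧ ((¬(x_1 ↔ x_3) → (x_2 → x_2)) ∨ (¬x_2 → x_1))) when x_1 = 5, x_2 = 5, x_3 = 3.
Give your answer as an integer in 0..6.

5

x_1 ∧ x_3 = 5 ∧ 3 = 3
x_1 → (x_1 ∧ x_3) = 5 → 3 = 4
x_2 ↔ x_2 = 5 ↔ 5 = 6
x_3 → (x_2 ↔ x_2) = 3 → 6 = 6
(x_1 → (x_1 ∧ x_3)) → (x_3 → (x_2 ↔ x_2)) = 4 → 6 = 6
x_3 ∨ x_3 = 3 ∨ 3 = 3
((x_1 → (x_1 ∧ x_3)) → (x_3 → (x_2 ↔ x_2))) ∧ (x_3 ∨ x_3) = 6 ∧ 3 = 3
x_2 → x_1 = 5 → 5 = 6
¬(x_2 → x_1) = ¬6 = 0
¬x_2 = ¬5 = 1
¬¬x_2 = ¬1 = 5
¬(x_2 → x_1) ∧ ¬¬x_2 = 0 ∧ 5 = 0
x_3 ∨ x_2 = 3 ∨ 5 = 5
x_3 ∨ x_1 = 3 ∨ 5 = 5
(x_3 ∨ x_2) ∧ (x_3 ∨ x_1) = 5 ∧ 5 = 5
x_1 ∧ x_1 = 5 ∧ 5 = 5
((x_3 ∨ x_2) ∧ (x_3 ∨ x_1)) ↔ (x_1 ∧ x_1) = 5 ↔ 5 = 6
(¬(x_2 → x_1) ∧ ¬¬x_2) → (((x_3 ∨ x_2) ∧ (x_3 ∨ x_1)) ↔ (x_1 ∧ x_1)) = 0 → 6 = 6
¬x_1 = ¬5 = 1
x_1 → x_1 = 5 → 5 = 6
x_3 → (x_1 → x_1) = 3 → 6 = 6
¬x_1 → (x_3 → (x_1 → x_1)) = 1 → 6 = 6
¬(¬x_1 → (x_3 → (x_1 → x_1))) = ¬6 = 0
((¬(x_2 → x_1) ∧ ¬¬x_2) → (((x_3 ∨ x_2) ∧ (x_3 ∨ x_1)) ↔ (x_1 ∧ x_1))) → ¬(¬x_1 → (x_3 → (x_1 → x_1))) = 6 → 0 = 0
(((x_1 → (x_1 ∧ x_3)) → (x_3 → (x_2 ↔ x_2))) ∧ (x_3 ∨ x_3)) → (((¬(x_2 → x_1) ∧ ¬¬x_2) → (((x_3 ∨ x_2) ∧ (x_3 ∨ x_1)) ↔ (x_1 ∧ x_1))) → ¬(¬x_1 → (x_3 → (x_1 → x_1)))) = 3 → 0 = 3
¬x_3 = ¬3 = 3
¬x_2 = ¬5 = 1
¬¬x_2 = ¬1 = 5
¬x_3 → ¬¬x_2 = 3 → 5 = 6
¬x_3 = ¬3 = 3
¬¬x_3 = ¬3 = 3
(¬x_3 → ¬¬x_2) ∨ ¬¬x_3 = 6 ∨ 3 = 6
x_2 ∨ x_2 = 5 ∨ 5 = 5
(x_2 ∨ x_2) → x_3 = 5 → 3 = 4
¬x_1 = ¬5 = 1
x_1 ∨ ¬x_1 = 5 ∨ 1 = 5
((x_2 ∨ x_2) → x_3) ∧ (x_1 ∨ ¬x_1) = 4 ∧ 5 = 4
¬(((x_2 ∨ x_2) → x_3) ∧ (x_1 ∨ ¬x_1)) = ¬4 = 2
((¬x_3 → ¬¬x_2) ∨ ¬¬x_3) ↔ ¬(((x_2 ∨ x_2) → x_3) ∧ (x_1 ∨ ¬x_1)) = 6 ↔ 2 = 2
x_1 ↔ x_3 = 5 ↔ 3 = 4
¬(x_1 ↔ x_3) = ¬4 = 2
x_2 → x_2 = 5 → 5 = 6
¬(x_1 ↔ x_3) → (x_2 → x_2) = 2 → 6 = 6
¬x_2 = ¬5 = 1
¬x_2 → x_1 = 1 → 5 = 6
(¬(x_1 ↔ x_3) → (x_2 → x_2)) ∨ (¬x_2 → x_1) = 6 ∨ 6 = 6
(((¬x_3 → ¬¬x_2) ∨ ¬¬x_3) ↔ ¬(((x_2 ∨ x_2) → x_3) ∧ (x_1 ∨ ¬x_1))) ∧ ((¬(x_1 ↔ x_3) → (x_2 → x_2)) ∨ (¬x_2 → x_1)) = 2 ∧ 6 = 2
((((x_1 → (x_1 ∧ x_3)) → (x_3 → (x_2 ↔ x_2))) ∧ (x_3 ∨ x_3)) → (((¬(x_2 → x_1) ∧ ¬¬x_2) → (((x_3 ∨ x_2) ∧ (x_3 ∨ x_1)) ↔ (x_1 ∧ x_1))) → ¬(¬x_1 → (x_3 → (x_1 → x_1))))) ↔ ((((¬x_3 → ¬¬x_2) ∨ ¬¬x_3) ↔ ¬(((x_2 ∨ x_2) → x_3) ∧ (x_1 ∨ ¬x_1))) ∧ ((¬(x_1 ↔ x_3) → (x_2 → x_2)) ∨ (¬x_2 → x_1))) = 3 ↔ 2 = 5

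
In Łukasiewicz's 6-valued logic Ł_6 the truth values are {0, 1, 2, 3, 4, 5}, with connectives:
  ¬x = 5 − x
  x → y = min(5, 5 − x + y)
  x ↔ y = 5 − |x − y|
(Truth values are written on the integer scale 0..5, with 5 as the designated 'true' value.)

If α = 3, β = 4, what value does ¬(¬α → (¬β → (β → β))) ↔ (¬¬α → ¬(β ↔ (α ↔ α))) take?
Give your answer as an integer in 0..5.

2

¬α = ¬3 = 2
¬β = ¬4 = 1
β → β = 4 → 4 = 5
¬β → (β → β) = 1 → 5 = 5
¬α → (¬β → (β → β)) = 2 → 5 = 5
¬(¬α → (¬β → (β → β))) = ¬5 = 0
¬α = ¬3 = 2
¬¬α = ¬2 = 3
α ↔ α = 3 ↔ 3 = 5
β ↔ (α ↔ α) = 4 ↔ 5 = 4
¬(β ↔ (α ↔ α)) = ¬4 = 1
¬¬α → ¬(β ↔ (α ↔ α)) = 3 → 1 = 3
¬(¬α → (¬β → (β → β))) ↔ (¬¬α → ¬(β ↔ (α ↔ α))) = 0 ↔ 3 = 2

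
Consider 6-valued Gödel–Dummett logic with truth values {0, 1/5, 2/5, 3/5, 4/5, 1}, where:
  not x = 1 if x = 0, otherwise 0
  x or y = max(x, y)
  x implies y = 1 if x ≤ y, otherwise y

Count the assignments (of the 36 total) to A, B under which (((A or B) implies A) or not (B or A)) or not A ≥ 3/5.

29

value 1: 26 assignments (counts)
value 4/5: 1 assignment (counts)
value 3/5: 2 assignments (counts)
value 2/5: 3 assignments
value 1/5: 4 assignments
So 29 of the 36 assignments meet the threshold.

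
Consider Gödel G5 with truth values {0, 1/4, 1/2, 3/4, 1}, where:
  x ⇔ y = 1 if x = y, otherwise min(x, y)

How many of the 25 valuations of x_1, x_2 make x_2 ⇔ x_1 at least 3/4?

7

value 1: 5 assignments (counts)
value 3/4: 2 assignments (counts)
value 1/2: 4 assignments
value 1/4: 6 assignments
value 0: 8 assignments
So 7 of the 25 assignments meet the threshold.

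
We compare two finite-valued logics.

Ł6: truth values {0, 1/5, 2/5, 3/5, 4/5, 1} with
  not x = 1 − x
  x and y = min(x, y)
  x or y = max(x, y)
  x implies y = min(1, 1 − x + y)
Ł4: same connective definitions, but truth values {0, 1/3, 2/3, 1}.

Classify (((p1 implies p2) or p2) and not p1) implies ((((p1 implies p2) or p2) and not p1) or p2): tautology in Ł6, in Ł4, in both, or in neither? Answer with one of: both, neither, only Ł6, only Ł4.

In Ł6: every assignment gives 1 — tautology.
In Ł4: every assignment gives 1 — tautology.

both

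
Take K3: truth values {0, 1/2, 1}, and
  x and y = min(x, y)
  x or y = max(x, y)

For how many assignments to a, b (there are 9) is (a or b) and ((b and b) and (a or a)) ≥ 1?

1

a = 0, b = 0 ↦ 0  <
a = 0, b = 1/2 ↦ 0  <
a = 0, b = 1 ↦ 0  <
a = 1/2, b = 0 ↦ 0  <
a = 1/2, b = 1/2 ↦ 1/2  <
a = 1/2, b = 1 ↦ 1/2  <
a = 1, b = 0 ↦ 0  <
a = 1, b = 1/2 ↦ 1/2  <
a = 1, b = 1 ↦ 1  ≥
So 1 of the 9 assignments meets the threshold.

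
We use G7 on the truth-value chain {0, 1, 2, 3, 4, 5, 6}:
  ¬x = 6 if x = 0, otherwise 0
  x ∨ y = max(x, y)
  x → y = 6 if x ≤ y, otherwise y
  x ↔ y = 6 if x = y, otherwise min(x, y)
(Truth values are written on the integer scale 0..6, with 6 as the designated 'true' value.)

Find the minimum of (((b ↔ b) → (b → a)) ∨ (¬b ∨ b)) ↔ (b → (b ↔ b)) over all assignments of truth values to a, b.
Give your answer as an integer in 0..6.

1

Take a = 0, b = 1:
b ↔ b = 1 ↔ 1 = 6
b → a = 1 → 0 = 0
(b ↔ b) → (b → a) = 6 → 0 = 0
¬b = ¬1 = 0
¬b ∨ b = 0 ∨ 1 = 1
((b ↔ b) → (b → a)) ∨ (¬b ∨ b) = 0 ∨ 1 = 1
b ↔ b = 1 ↔ 1 = 6
b → (b ↔ b) = 1 → 6 = 6
(((b ↔ b) → (b → a)) ∨ (¬b ∨ b)) ↔ (b → (b ↔ b)) = 1 ↔ 6 = 1
No assignment yields a value below 1, so this is the minimum.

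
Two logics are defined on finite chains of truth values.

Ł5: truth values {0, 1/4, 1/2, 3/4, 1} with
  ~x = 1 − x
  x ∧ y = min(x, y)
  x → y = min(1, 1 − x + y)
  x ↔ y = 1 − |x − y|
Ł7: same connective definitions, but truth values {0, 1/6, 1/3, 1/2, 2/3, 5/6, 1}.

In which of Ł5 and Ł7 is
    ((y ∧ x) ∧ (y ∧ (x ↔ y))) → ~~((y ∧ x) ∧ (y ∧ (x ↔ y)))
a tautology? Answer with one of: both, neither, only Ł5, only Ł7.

In Ł5: every assignment gives 1 — tautology.
In Ł7: every assignment gives 1 — tautology.

both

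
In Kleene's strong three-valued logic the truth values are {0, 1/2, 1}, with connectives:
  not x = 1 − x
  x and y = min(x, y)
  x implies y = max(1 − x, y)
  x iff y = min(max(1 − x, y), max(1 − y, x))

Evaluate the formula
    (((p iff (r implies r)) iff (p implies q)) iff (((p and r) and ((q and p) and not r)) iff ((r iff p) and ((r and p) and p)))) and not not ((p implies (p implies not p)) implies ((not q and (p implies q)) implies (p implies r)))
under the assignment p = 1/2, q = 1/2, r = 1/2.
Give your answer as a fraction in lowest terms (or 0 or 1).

1/2

r implies r = 1/2 implies 1/2 = 1/2
p iff (r implies r) = 1/2 iff 1/2 = 1/2
p implies q = 1/2 implies 1/2 = 1/2
(p iff (r implies r)) iff (p implies q) = 1/2 iff 1/2 = 1/2
p and r = 1/2 and 1/2 = 1/2
q and p = 1/2 and 1/2 = 1/2
not r = not 1/2 = 1/2
(q and p) and not r = 1/2 and 1/2 = 1/2
(p and r) and ((q and p) and not r) = 1/2 and 1/2 = 1/2
r iff p = 1/2 iff 1/2 = 1/2
r and p = 1/2 and 1/2 = 1/2
(r and p) and p = 1/2 and 1/2 = 1/2
(r iff p) and ((r and p) and p) = 1/2 and 1/2 = 1/2
((p and r) and ((q and p) and not r)) iff ((r iff p) and ((r and p) and p)) = 1/2 iff 1/2 = 1/2
((p iff (r implies r)) iff (p implies q)) iff (((p and r) and ((q and p) and not r)) iff ((r iff p) and ((r and p) and p))) = 1/2 iff 1/2 = 1/2
not p = not 1/2 = 1/2
p implies not p = 1/2 implies 1/2 = 1/2
p implies (p implies not p) = 1/2 implies 1/2 = 1/2
not q = not 1/2 = 1/2
p implies q = 1/2 implies 1/2 = 1/2
not q and (p implies q) = 1/2 and 1/2 = 1/2
p implies r = 1/2 implies 1/2 = 1/2
(not q and (p implies q)) implies (p implies r) = 1/2 implies 1/2 = 1/2
(p implies (p implies not p)) implies ((not q and (p implies q)) implies (p implies r)) = 1/2 implies 1/2 = 1/2
not ((p implies (p implies not p)) implies ((not q and (p implies q)) implies (p implies r))) = not 1/2 = 1/2
not not ((p implies (p implies not p)) implies ((not q and (p implies q)) implies (p implies r))) = not 1/2 = 1/2
(((p iff (r implies r)) iff (p implies q)) iff (((p and r) and ((q and p) and not r)) iff ((r iff p) and ((r and p) and p)))) and not not ((p implies (p implies not p)) implies ((not q and (p implies q)) implies (p implies r))) = 1/2 and 1/2 = 1/2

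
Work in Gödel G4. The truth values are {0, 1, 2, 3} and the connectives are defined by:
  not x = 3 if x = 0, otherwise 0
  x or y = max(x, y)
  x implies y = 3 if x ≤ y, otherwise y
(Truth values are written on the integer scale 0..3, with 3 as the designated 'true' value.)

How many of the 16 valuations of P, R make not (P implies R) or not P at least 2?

P = 0, R = 0 ↦ 3  ≥
P = 0, R = 1 ↦ 3  ≥
P = 0, R = 2 ↦ 3  ≥
P = 0, R = 3 ↦ 3  ≥
P = 1, R = 0 ↦ 3  ≥
P = 1, R = 1 ↦ 0  <
P = 1, R = 2 ↦ 0  <
P = 1, R = 3 ↦ 0  <
P = 2, R = 0 ↦ 3  ≥
P = 2, R = 1 ↦ 0  <
P = 2, R = 2 ↦ 0  <
P = 2, R = 3 ↦ 0  <
P = 3, R = 0 ↦ 3  ≥
P = 3, R = 1 ↦ 0  <
P = 3, R = 2 ↦ 0  <
P = 3, R = 3 ↦ 0  <
So 7 of the 16 assignments meet the threshold.

7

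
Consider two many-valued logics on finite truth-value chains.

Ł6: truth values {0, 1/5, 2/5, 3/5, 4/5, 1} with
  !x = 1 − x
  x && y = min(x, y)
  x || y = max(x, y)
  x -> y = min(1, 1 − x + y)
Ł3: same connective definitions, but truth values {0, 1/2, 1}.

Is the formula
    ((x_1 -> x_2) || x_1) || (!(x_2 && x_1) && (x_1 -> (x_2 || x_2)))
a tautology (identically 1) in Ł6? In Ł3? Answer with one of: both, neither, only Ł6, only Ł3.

neither

In Ł6: at x_1 = 1/5, x_2 = 0 the value is 4/5 — not a tautology.
In Ł3: at x_1 = 1/2, x_2 = 0 the value is 1/2 — not a tautology.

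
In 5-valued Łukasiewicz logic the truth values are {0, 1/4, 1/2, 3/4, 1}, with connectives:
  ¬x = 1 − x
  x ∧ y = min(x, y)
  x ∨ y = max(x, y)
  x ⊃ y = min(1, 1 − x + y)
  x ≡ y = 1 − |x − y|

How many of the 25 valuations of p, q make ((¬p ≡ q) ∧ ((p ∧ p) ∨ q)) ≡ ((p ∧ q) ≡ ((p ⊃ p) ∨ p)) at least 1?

value 1: 5 assignments (counts)
value 3/4: 7 assignments
value 1/2: 8 assignments
value 1/4: 2 assignments
value 0: 3 assignments
So 5 of the 25 assignments meet the threshold.

5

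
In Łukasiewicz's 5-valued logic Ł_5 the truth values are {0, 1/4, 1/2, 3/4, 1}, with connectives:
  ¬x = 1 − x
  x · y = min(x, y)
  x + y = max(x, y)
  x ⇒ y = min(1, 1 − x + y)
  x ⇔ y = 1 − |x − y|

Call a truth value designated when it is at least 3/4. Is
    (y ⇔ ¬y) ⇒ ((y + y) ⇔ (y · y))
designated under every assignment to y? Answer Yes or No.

y = 0 ↦ 1
y = 1/4 ↦ 1
y = 1/2 ↦ 1
y = 3/4 ↦ 1
y = 1 ↦ 1
Every assignment gives a value ≥ 3/4.

Yes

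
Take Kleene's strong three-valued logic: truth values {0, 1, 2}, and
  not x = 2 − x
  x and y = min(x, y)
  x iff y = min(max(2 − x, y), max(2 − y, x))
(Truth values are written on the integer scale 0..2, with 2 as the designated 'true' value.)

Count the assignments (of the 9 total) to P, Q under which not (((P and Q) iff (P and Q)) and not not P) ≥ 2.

P = 0, Q = 0 ↦ 2  ≥
P = 0, Q = 1 ↦ 2  ≥
P = 0, Q = 2 ↦ 2  ≥
P = 1, Q = 0 ↦ 1  <
P = 1, Q = 1 ↦ 1  <
P = 1, Q = 2 ↦ 1  <
P = 2, Q = 0 ↦ 0  <
P = 2, Q = 1 ↦ 1  <
P = 2, Q = 2 ↦ 0  <
So 3 of the 9 assignments meet the threshold.

3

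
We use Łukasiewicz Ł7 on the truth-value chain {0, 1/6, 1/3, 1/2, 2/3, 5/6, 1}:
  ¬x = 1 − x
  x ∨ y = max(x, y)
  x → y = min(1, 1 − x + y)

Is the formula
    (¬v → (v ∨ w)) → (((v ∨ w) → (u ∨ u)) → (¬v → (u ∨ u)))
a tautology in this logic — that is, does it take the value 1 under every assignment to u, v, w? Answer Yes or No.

At u = 1/3, v = 1/6, w = 1/6, for instance:
¬v = ¬1/6 = 5/6
v ∨ w = 1/6 ∨ 1/6 = 1/6
¬v → (v ∨ w) = 5/6 → 1/6 = 1/3
u ∨ u = 1/3 ∨ 1/3 = 1/3
(v ∨ w) → (u ∨ u) = 1/6 → 1/3 = 1
¬v → (u ∨ u) = 5/6 → 1/3 = 1/2
((v ∨ w) → (u ∨ u)) → (¬v → (u ∨ u)) = 1 → 1/2 = 1/2
(¬v → (v ∨ w)) → (((v ∨ w) → (u ∨ u)) → (¬v → (u ∨ u))) = 1/3 → 1/2 = 1
and checking the remaining 342 assignments likewise gives ≥ 1 in every case.

Yes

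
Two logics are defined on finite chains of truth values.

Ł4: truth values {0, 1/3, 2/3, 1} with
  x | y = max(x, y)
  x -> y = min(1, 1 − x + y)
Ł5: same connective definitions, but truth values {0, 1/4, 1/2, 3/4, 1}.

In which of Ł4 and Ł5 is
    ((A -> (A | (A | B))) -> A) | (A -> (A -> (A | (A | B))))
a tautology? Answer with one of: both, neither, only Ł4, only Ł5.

In Ł4: every assignment gives 1 — tautology.
In Ł5: every assignment gives 1 — tautology.

both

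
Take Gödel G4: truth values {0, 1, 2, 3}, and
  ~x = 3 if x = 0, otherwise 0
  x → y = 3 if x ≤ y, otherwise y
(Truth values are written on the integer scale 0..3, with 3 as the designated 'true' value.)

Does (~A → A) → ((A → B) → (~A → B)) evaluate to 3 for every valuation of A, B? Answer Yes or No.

Yes

A = 0, B = 0 ↦ 3
A = 0, B = 1 ↦ 3
A = 0, B = 2 ↦ 3
A = 0, B = 3 ↦ 3
A = 1, B = 0 ↦ 3
A = 1, B = 1 ↦ 3
A = 1, B = 2 ↦ 3
A = 1, B = 3 ↦ 3
A = 2, B = 0 ↦ 3
A = 2, B = 1 ↦ 3
A = 2, B = 2 ↦ 3
A = 2, B = 3 ↦ 3
A = 3, B = 0 ↦ 3
A = 3, B = 1 ↦ 3
A = 3, B = 2 ↦ 3
A = 3, B = 3 ↦ 3
Every assignment gives a value ≥ 3.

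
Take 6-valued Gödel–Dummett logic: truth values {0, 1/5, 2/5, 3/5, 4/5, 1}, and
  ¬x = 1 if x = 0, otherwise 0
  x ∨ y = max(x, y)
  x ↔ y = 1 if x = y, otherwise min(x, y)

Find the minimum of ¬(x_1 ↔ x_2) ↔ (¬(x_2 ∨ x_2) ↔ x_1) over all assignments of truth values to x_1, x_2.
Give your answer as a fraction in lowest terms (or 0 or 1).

Take x_1 = 1/5, x_2 = 0:
x_1 ↔ x_2 = 1/5 ↔ 0 = 0
¬(x_1 ↔ x_2) = ¬0 = 1
x_2 ∨ x_2 = 0 ∨ 0 = 0
¬(x_2 ∨ x_2) = ¬0 = 1
¬(x_2 ∨ x_2) ↔ x_1 = 1 ↔ 1/5 = 1/5
¬(x_1 ↔ x_2) ↔ (¬(x_2 ∨ x_2) ↔ x_1) = 1 ↔ 1/5 = 1/5
No assignment yields a value below 1/5, so this is the minimum.

1/5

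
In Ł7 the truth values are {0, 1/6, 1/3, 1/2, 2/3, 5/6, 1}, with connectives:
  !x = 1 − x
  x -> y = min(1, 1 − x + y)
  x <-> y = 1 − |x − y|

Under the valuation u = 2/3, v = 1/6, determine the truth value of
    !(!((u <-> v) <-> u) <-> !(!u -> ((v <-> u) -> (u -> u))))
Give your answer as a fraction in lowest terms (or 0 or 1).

u <-> v = 2/3 <-> 1/6 = 1/2
(u <-> v) <-> u = 1/2 <-> 2/3 = 5/6
!((u <-> v) <-> u) = !5/6 = 1/6
!u = !2/3 = 1/3
v <-> u = 1/6 <-> 2/3 = 1/2
u -> u = 2/3 -> 2/3 = 1
(v <-> u) -> (u -> u) = 1/2 -> 1 = 1
!u -> ((v <-> u) -> (u -> u)) = 1/3 -> 1 = 1
!(!u -> ((v <-> u) -> (u -> u))) = !1 = 0
!((u <-> v) <-> u) <-> !(!u -> ((v <-> u) -> (u -> u))) = 1/6 <-> 0 = 5/6
!(!((u <-> v) <-> u) <-> !(!u -> ((v <-> u) -> (u -> u)))) = !5/6 = 1/6

1/6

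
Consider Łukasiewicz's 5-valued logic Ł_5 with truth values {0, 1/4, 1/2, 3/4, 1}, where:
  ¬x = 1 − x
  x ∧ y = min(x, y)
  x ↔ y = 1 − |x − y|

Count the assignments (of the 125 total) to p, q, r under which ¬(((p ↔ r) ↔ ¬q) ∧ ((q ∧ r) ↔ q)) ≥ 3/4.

35

value 1: 11 assignments (counts)
value 3/4: 24 assignments (counts)
value 1/2: 33 assignments
value 1/4: 38 assignments
value 0: 19 assignments
So 35 of the 125 assignments meet the threshold.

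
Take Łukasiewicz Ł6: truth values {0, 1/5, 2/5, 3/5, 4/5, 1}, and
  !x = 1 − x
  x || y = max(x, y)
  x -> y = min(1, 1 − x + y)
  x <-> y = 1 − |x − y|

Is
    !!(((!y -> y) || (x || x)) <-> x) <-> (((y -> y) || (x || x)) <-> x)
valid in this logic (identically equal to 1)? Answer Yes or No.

Counterexample: take x = 0, y = 0.
!y = !0 = 1
!y -> y = 1 -> 0 = 0
x || x = 0 || 0 = 0
(!y -> y) || (x || x) = 0 || 0 = 0
((!y -> y) || (x || x)) <-> x = 0 <-> 0 = 1
!(((!y -> y) || (x || x)) <-> x) = !1 = 0
!!(((!y -> y) || (x || x)) <-> x) = !0 = 1
y -> y = 0 -> 0 = 1
x || x = 0 || 0 = 0
(y -> y) || (x || x) = 1 || 0 = 1
((y -> y) || (x || x)) <-> x = 1 <-> 0 = 0
!!(((!y -> y) || (x || x)) <-> x) <-> (((y -> y) || (x || x)) <-> x) = 1 <-> 0 = 0
This gives 0 ≠ 1.

No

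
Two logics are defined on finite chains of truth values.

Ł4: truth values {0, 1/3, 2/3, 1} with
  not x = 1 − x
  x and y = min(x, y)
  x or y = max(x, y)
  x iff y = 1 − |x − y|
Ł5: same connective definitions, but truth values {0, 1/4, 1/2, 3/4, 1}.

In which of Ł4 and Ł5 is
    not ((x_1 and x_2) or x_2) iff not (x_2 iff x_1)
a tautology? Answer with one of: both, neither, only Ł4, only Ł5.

neither

In Ł4: at x_1 = 0, x_2 = 0 the value is 0 — not a tautology.
In Ł5: at x_1 = 0, x_2 = 0 the value is 0 — not a tautology.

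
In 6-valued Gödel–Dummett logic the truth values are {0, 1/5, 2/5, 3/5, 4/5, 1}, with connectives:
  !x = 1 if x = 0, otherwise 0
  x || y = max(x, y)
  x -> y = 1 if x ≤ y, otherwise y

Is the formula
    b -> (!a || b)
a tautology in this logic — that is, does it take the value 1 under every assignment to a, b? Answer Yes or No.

At a = 3/5, b = 3/5, for instance:
!a = !3/5 = 0
!a || b = 0 || 3/5 = 3/5
b -> (!a || b) = 3/5 -> 3/5 = 1
and checking the remaining 35 assignments likewise gives ≥ 1 in every case.

Yes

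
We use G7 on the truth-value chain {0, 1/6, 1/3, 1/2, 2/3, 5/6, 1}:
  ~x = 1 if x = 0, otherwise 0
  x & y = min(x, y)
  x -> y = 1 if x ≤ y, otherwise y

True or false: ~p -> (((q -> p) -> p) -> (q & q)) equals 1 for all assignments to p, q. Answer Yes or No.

No

Counterexample: take p = 0, q = 1/6.
~p = ~0 = 1
q -> p = 1/6 -> 0 = 0
(q -> p) -> p = 0 -> 0 = 1
q & q = 1/6 & 1/6 = 1/6
((q -> p) -> p) -> (q & q) = 1 -> 1/6 = 1/6
~p -> (((q -> p) -> p) -> (q & q)) = 1 -> 1/6 = 1/6
This gives 1/6 ≠ 1.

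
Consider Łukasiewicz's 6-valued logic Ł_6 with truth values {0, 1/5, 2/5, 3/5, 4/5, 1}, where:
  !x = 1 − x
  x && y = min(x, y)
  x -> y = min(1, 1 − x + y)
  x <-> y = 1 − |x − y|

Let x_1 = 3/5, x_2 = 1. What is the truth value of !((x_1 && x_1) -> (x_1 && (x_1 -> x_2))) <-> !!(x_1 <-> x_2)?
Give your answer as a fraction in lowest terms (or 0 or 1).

2/5

x_1 && x_1 = 3/5 && 3/5 = 3/5
x_1 -> x_2 = 3/5 -> 1 = 1
x_1 && (x_1 -> x_2) = 3/5 && 1 = 3/5
(x_1 && x_1) -> (x_1 && (x_1 -> x_2)) = 3/5 -> 3/5 = 1
!((x_1 && x_1) -> (x_1 && (x_1 -> x_2))) = !1 = 0
x_1 <-> x_2 = 3/5 <-> 1 = 3/5
!(x_1 <-> x_2) = !3/5 = 2/5
!!(x_1 <-> x_2) = !2/5 = 3/5
!((x_1 && x_1) -> (x_1 && (x_1 -> x_2))) <-> !!(x_1 <-> x_2) = 0 <-> 3/5 = 2/5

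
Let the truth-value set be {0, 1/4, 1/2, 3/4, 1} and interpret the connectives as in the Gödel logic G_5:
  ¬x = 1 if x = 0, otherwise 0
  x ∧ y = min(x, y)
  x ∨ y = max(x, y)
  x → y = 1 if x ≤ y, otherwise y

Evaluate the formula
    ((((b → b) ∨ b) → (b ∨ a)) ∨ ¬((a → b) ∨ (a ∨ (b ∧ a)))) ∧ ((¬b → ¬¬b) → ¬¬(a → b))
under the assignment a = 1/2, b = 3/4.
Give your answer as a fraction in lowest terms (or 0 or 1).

b → b = 3/4 → 3/4 = 1
(b → b) ∨ b = 1 ∨ 3/4 = 1
b ∨ a = 3/4 ∨ 1/2 = 3/4
((b → b) ∨ b) → (b ∨ a) = 1 → 3/4 = 3/4
a → b = 1/2 → 3/4 = 1
b ∧ a = 3/4 ∧ 1/2 = 1/2
a ∨ (b ∧ a) = 1/2 ∨ 1/2 = 1/2
(a → b) ∨ (a ∨ (b ∧ a)) = 1 ∨ 1/2 = 1
¬((a → b) ∨ (a ∨ (b ∧ a))) = ¬1 = 0
(((b → b) ∨ b) → (b ∨ a)) ∨ ¬((a → b) ∨ (a ∨ (b ∧ a))) = 3/4 ∨ 0 = 3/4
¬b = ¬3/4 = 0
¬b = ¬3/4 = 0
¬¬b = ¬0 = 1
¬b → ¬¬b = 0 → 1 = 1
a → b = 1/2 → 3/4 = 1
¬(a → b) = ¬1 = 0
¬¬(a → b) = ¬0 = 1
(¬b → ¬¬b) → ¬¬(a → b) = 1 → 1 = 1
((((b → b) ∨ b) → (b ∨ a)) ∨ ¬((a → b) ∨ (a ∨ (b ∧ a)))) ∧ ((¬b → ¬¬b) → ¬¬(a → b)) = 3/4 ∧ 1 = 3/4

3/4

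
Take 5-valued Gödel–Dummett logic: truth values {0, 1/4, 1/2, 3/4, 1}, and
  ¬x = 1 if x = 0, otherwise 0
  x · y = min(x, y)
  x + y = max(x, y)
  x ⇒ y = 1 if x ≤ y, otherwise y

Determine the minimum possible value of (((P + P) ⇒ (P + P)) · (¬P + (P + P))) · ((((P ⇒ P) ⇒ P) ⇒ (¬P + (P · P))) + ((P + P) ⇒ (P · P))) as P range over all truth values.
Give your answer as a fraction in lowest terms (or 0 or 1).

Take P = 1/4:
P + P = 1/4 + 1/4 = 1/4
P + P = 1/4 + 1/4 = 1/4
(P + P) ⇒ (P + P) = 1/4 ⇒ 1/4 = 1
¬P = ¬1/4 = 0
P + P = 1/4 + 1/4 = 1/4
¬P + (P + P) = 0 + 1/4 = 1/4
((P + P) ⇒ (P + P)) · (¬P + (P + P)) = 1 · 1/4 = 1/4
P ⇒ P = 1/4 ⇒ 1/4 = 1
(P ⇒ P) ⇒ P = 1 ⇒ 1/4 = 1/4
¬P = ¬1/4 = 0
P · P = 1/4 · 1/4 = 1/4
¬P + (P · P) = 0 + 1/4 = 1/4
((P ⇒ P) ⇒ P) ⇒ (¬P + (P · P)) = 1/4 ⇒ 1/4 = 1
P + P = 1/4 + 1/4 = 1/4
P · P = 1/4 · 1/4 = 1/4
(P + P) ⇒ (P · P) = 1/4 ⇒ 1/4 = 1
(((P ⇒ P) ⇒ P) ⇒ (¬P + (P · P))) + ((P + P) ⇒ (P · P)) = 1 + 1 = 1
(((P + P) ⇒ (P + P)) · (¬P + (P + P))) · ((((P ⇒ P) ⇒ P) ⇒ (¬P + (P · P))) + ((P + P) ⇒ (P · P))) = 1/4 · 1 = 1/4
No assignment yields a value below 1/4, so this is the minimum.

1/4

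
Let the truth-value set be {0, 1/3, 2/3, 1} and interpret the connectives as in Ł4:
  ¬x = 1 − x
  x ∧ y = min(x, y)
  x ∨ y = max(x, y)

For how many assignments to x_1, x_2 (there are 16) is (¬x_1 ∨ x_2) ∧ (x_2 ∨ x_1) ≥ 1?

4

x_1 = 0, x_2 = 0 ↦ 0  <
x_1 = 0, x_2 = 1/3 ↦ 1/3  <
x_1 = 0, x_2 = 2/3 ↦ 2/3  <
x_1 = 0, x_2 = 1 ↦ 1  ≥
x_1 = 1/3, x_2 = 0 ↦ 1/3  <
x_1 = 1/3, x_2 = 1/3 ↦ 1/3  <
x_1 = 1/3, x_2 = 2/3 ↦ 2/3  <
x_1 = 1/3, x_2 = 1 ↦ 1  ≥
x_1 = 2/3, x_2 = 0 ↦ 1/3  <
x_1 = 2/3, x_2 = 1/3 ↦ 1/3  <
x_1 = 2/3, x_2 = 2/3 ↦ 2/3  <
x_1 = 2/3, x_2 = 1 ↦ 1  ≥
x_1 = 1, x_2 = 0 ↦ 0  <
x_1 = 1, x_2 = 1/3 ↦ 1/3  <
x_1 = 1, x_2 = 2/3 ↦ 2/3  <
x_1 = 1, x_2 = 1 ↦ 1  ≥
So 4 of the 16 assignments meet the threshold.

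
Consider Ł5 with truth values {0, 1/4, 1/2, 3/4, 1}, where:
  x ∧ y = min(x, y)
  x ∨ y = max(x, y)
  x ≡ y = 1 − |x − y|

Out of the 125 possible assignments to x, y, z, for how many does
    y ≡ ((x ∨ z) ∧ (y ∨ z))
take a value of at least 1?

value 1: 45 assignments (counts)
value 3/4: 36 assignments
value 1/2: 24 assignments
value 1/4: 14 assignments
value 0: 6 assignments
So 45 of the 125 assignments meet the threshold.

45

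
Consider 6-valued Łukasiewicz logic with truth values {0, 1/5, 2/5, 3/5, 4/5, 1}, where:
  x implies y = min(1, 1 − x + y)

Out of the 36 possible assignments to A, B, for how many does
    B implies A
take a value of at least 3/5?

value 1: 21 assignments (counts)
value 4/5: 5 assignments (counts)
value 3/5: 4 assignments (counts)
value 2/5: 3 assignments
value 1/5: 2 assignments
value 0: 1 assignment
So 30 of the 36 assignments meet the threshold.

30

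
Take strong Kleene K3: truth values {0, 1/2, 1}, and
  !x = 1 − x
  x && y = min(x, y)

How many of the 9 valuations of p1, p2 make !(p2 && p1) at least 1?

5

p1 = 0, p2 = 0 ↦ 1  ≥
p1 = 0, p2 = 1/2 ↦ 1  ≥
p1 = 0, p2 = 1 ↦ 1  ≥
p1 = 1/2, p2 = 0 ↦ 1  ≥
p1 = 1/2, p2 = 1/2 ↦ 1/2  <
p1 = 1/2, p2 = 1 ↦ 1/2  <
p1 = 1, p2 = 0 ↦ 1  ≥
p1 = 1, p2 = 1/2 ↦ 1/2  <
p1 = 1, p2 = 1 ↦ 0  <
So 5 of the 9 assignments meet the threshold.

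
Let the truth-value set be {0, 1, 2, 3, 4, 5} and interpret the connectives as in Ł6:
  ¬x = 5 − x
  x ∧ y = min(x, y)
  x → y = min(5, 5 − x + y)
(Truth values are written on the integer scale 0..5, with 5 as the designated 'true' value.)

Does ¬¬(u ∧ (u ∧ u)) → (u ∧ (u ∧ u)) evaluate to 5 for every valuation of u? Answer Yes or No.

u = 0 ↦ 5
u = 1 ↦ 5
u = 2 ↦ 5
u = 3 ↦ 5
u = 4 ↦ 5
u = 5 ↦ 5
Every assignment gives a value ≥ 5.

Yes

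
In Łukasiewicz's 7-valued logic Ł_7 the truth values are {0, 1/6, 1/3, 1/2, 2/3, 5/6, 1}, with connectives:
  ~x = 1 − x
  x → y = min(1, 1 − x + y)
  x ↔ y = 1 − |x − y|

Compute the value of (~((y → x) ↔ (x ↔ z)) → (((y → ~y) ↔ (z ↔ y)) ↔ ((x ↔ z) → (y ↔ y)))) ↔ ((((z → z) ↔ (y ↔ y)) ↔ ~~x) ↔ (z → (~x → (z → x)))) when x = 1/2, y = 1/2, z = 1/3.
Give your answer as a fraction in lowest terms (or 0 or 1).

y → x = 1/2 → 1/2 = 1
x ↔ z = 1/2 ↔ 1/3 = 5/6
(y → x) ↔ (x ↔ z) = 1 ↔ 5/6 = 5/6
~((y → x) ↔ (x ↔ z)) = ~5/6 = 1/6
~y = ~1/2 = 1/2
y → ~y = 1/2 → 1/2 = 1
z ↔ y = 1/3 ↔ 1/2 = 5/6
(y → ~y) ↔ (z ↔ y) = 1 ↔ 5/6 = 5/6
x ↔ z = 1/2 ↔ 1/3 = 5/6
y ↔ y = 1/2 ↔ 1/2 = 1
(x ↔ z) → (y ↔ y) = 5/6 → 1 = 1
((y → ~y) ↔ (z ↔ y)) ↔ ((x ↔ z) → (y ↔ y)) = 5/6 ↔ 1 = 5/6
~((y → x) ↔ (x ↔ z)) → (((y → ~y) ↔ (z ↔ y)) ↔ ((x ↔ z) → (y ↔ y))) = 1/6 → 5/6 = 1
z → z = 1/3 → 1/3 = 1
y ↔ y = 1/2 ↔ 1/2 = 1
(z → z) ↔ (y ↔ y) = 1 ↔ 1 = 1
~x = ~1/2 = 1/2
~~x = ~1/2 = 1/2
((z → z) ↔ (y ↔ y)) ↔ ~~x = 1 ↔ 1/2 = 1/2
~x = ~1/2 = 1/2
z → x = 1/3 → 1/2 = 1
~x → (z → x) = 1/2 → 1 = 1
z → (~x → (z → x)) = 1/3 → 1 = 1
(((z → z) ↔ (y ↔ y)) ↔ ~~x) ↔ (z → (~x → (z → x))) = 1/2 ↔ 1 = 1/2
(~((y → x) ↔ (x ↔ z)) → (((y → ~y) ↔ (z ↔ y)) ↔ ((x ↔ z) → (y ↔ y)))) ↔ ((((z → z) ↔ (y ↔ y)) ↔ ~~x) ↔ (z → (~x → (z → x)))) = 1 ↔ 1/2 = 1/2

1/2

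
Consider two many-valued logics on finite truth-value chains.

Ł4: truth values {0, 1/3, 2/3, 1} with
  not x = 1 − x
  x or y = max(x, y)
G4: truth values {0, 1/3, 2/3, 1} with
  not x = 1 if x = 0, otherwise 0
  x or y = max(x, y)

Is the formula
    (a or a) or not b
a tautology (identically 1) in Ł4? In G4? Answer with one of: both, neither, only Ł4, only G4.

In Ł4: at a = 0, b = 1/3 the value is 2/3 — not a tautology.
In G4: at a = 0, b = 1/3 the value is 0 — not a tautology.

neither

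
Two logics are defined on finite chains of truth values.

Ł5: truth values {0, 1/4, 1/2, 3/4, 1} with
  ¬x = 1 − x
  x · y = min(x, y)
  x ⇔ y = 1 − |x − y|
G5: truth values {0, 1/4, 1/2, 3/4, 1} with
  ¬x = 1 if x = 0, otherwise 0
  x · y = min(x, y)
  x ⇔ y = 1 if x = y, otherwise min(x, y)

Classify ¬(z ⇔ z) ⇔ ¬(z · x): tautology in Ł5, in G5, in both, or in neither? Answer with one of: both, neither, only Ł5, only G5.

neither

In Ł5: at x = 0, z = 0 the value is 0 — not a tautology.
In G5: at x = 0, z = 0 the value is 0 — not a tautology.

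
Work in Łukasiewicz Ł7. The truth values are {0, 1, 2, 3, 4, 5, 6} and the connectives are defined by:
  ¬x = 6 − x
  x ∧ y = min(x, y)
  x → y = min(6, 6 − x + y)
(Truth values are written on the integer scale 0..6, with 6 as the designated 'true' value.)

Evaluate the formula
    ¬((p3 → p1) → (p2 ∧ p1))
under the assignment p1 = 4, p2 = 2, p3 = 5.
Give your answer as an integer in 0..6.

3

p3 → p1 = 5 → 4 = 5
p2 ∧ p1 = 2 ∧ 4 = 2
(p3 → p1) → (p2 ∧ p1) = 5 → 2 = 3
¬((p3 → p1) → (p2 ∧ p1)) = ¬3 = 3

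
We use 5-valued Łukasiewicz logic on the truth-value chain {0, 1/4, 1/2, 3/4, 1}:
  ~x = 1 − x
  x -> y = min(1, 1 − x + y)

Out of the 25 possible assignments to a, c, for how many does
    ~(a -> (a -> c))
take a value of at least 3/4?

2

value 1: 1 assignment (counts)
value 3/4: 1 assignment (counts)
value 1/2: 2 assignments
value 1/4: 2 assignments
value 0: 19 assignments
So 2 of the 25 assignments meet the threshold.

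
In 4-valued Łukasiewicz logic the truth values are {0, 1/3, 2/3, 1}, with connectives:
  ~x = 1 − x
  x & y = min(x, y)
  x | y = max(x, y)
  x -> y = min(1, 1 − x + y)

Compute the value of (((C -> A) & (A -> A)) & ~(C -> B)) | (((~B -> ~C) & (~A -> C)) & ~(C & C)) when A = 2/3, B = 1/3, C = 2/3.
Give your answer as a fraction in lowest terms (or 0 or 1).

1/3

C -> A = 2/3 -> 2/3 = 1
A -> A = 2/3 -> 2/3 = 1
(C -> A) & (A -> A) = 1 & 1 = 1
C -> B = 2/3 -> 1/3 = 2/3
~(C -> B) = ~2/3 = 1/3
((C -> A) & (A -> A)) & ~(C -> B) = 1 & 1/3 = 1/3
~B = ~1/3 = 2/3
~C = ~2/3 = 1/3
~B -> ~C = 2/3 -> 1/3 = 2/3
~A = ~2/3 = 1/3
~A -> C = 1/3 -> 2/3 = 1
(~B -> ~C) & (~A -> C) = 2/3 & 1 = 2/3
C & C = 2/3 & 2/3 = 2/3
~(C & C) = ~2/3 = 1/3
((~B -> ~C) & (~A -> C)) & ~(C & C) = 2/3 & 1/3 = 1/3
(((C -> A) & (A -> A)) & ~(C -> B)) | (((~B -> ~C) & (~A -> C)) & ~(C & C)) = 1/3 | 1/3 = 1/3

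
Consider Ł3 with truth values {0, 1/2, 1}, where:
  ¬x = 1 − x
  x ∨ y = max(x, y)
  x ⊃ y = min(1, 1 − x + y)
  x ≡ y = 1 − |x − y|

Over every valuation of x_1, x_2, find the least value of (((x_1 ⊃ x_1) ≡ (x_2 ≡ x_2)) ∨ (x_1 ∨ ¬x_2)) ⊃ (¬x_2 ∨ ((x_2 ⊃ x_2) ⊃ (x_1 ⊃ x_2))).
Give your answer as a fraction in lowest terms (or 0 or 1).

1/2

Take x_1 = 1, x_2 = 1/2:
x_1 ⊃ x_1 = 1 ⊃ 1 = 1
x_2 ≡ x_2 = 1/2 ≡ 1/2 = 1
(x_1 ⊃ x_1) ≡ (x_2 ≡ x_2) = 1 ≡ 1 = 1
¬x_2 = ¬1/2 = 1/2
x_1 ∨ ¬x_2 = 1 ∨ 1/2 = 1
((x_1 ⊃ x_1) ≡ (x_2 ≡ x_2)) ∨ (x_1 ∨ ¬x_2) = 1 ∨ 1 = 1
¬x_2 = ¬1/2 = 1/2
x_2 ⊃ x_2 = 1/2 ⊃ 1/2 = 1
x_1 ⊃ x_2 = 1 ⊃ 1/2 = 1/2
(x_2 ⊃ x_2) ⊃ (x_1 ⊃ x_2) = 1 ⊃ 1/2 = 1/2
¬x_2 ∨ ((x_2 ⊃ x_2) ⊃ (x_1 ⊃ x_2)) = 1/2 ∨ 1/2 = 1/2
(((x_1 ⊃ x_1) ≡ (x_2 ≡ x_2)) ∨ (x_1 ∨ ¬x_2)) ⊃ (¬x_2 ∨ ((x_2 ⊃ x_2) ⊃ (x_1 ⊃ x_2))) = 1 ⊃ 1/2 = 1/2
No assignment yields a value below 1/2, so this is the minimum.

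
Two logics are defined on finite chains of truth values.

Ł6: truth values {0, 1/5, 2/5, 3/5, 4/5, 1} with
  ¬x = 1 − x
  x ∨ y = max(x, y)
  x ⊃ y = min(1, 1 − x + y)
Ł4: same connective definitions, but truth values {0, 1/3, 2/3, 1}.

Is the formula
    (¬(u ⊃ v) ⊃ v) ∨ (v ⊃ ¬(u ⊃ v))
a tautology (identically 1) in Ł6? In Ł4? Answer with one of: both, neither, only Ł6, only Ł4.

In Ł6: every assignment gives 1 — tautology.
In Ł4: every assignment gives 1 — tautology.

both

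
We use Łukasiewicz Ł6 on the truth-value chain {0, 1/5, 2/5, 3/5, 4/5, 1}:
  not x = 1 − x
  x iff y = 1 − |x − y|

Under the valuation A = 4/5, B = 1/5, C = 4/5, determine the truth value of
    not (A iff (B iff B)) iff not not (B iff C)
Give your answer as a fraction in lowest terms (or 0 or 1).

B iff B = 1/5 iff 1/5 = 1
A iff (B iff B) = 4/5 iff 1 = 4/5
not (A iff (B iff B)) = not 4/5 = 1/5
B iff C = 1/5 iff 4/5 = 2/5
not (B iff C) = not 2/5 = 3/5
not not (B iff C) = not 3/5 = 2/5
not (A iff (B iff B)) iff not not (B iff C) = 1/5 iff 2/5 = 4/5

4/5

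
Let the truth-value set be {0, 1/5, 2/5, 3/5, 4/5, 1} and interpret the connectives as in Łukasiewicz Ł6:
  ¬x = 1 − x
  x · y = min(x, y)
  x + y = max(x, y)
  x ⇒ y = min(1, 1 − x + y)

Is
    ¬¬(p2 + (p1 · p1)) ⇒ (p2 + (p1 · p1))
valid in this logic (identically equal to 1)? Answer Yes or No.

Yes

At p1 = 0, p2 = 2/5, for instance:
p1 · p1 = 0 · 0 = 0
p2 + (p1 · p1) = 2/5 + 0 = 2/5
¬(p2 + (p1 · p1)) = ¬2/5 = 3/5
¬¬(p2 + (p1 · p1)) = ¬3/5 = 2/5
¬¬(p2 + (p1 · p1)) ⇒ (p2 + (p1 · p1)) = 2/5 ⇒ 2/5 = 1
and checking the remaining 35 assignments likewise gives ≥ 1 in every case.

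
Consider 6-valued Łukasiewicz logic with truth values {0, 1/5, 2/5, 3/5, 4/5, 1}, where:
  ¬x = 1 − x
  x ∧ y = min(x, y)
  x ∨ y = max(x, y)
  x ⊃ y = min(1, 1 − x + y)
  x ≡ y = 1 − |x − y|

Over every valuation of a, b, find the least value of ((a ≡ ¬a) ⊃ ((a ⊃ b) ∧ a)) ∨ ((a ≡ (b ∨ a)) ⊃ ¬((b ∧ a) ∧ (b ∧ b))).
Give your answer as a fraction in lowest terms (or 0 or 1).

Take a = 2/5, b = 2/5:
¬a = ¬2/5 = 3/5
a ≡ ¬a = 2/5 ≡ 3/5 = 4/5
a ⊃ b = 2/5 ⊃ 2/5 = 1
(a ⊃ b) ∧ a = 1 ∧ 2/5 = 2/5
(a ≡ ¬a) ⊃ ((a ⊃ b) ∧ a) = 4/5 ⊃ 2/5 = 3/5
b ∨ a = 2/5 ∨ 2/5 = 2/5
a ≡ (b ∨ a) = 2/5 ≡ 2/5 = 1
b ∧ a = 2/5 ∧ 2/5 = 2/5
b ∧ b = 2/5 ∧ 2/5 = 2/5
(b ∧ a) ∧ (b ∧ b) = 2/5 ∧ 2/5 = 2/5
¬((b ∧ a) ∧ (b ∧ b)) = ¬2/5 = 3/5
(a ≡ (b ∨ a)) ⊃ ¬((b ∧ a) ∧ (b ∧ b)) = 1 ⊃ 3/5 = 3/5
((a ≡ ¬a) ⊃ ((a ⊃ b) ∧ a)) ∨ ((a ≡ (b ∨ a)) ⊃ ¬((b ∧ a) ∧ (b ∧ b))) = 3/5 ∨ 3/5 = 3/5
No assignment yields a value below 3/5, so this is the minimum.

3/5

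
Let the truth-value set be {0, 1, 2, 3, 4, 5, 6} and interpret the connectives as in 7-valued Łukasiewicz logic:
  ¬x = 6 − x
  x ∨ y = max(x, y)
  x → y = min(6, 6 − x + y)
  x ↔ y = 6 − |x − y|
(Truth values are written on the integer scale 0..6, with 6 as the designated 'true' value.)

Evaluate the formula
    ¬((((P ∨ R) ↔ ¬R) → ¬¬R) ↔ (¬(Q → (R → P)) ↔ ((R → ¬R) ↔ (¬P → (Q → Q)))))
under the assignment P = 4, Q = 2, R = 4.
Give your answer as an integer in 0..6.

4

P ∨ R = 4 ∨ 4 = 4
¬R = ¬4 = 2
(P ∨ R) ↔ ¬R = 4 ↔ 2 = 4
¬R = ¬4 = 2
¬¬R = ¬2 = 4
((P ∨ R) ↔ ¬R) → ¬¬R = 4 → 4 = 6
R → P = 4 → 4 = 6
Q → (R → P) = 2 → 6 = 6
¬(Q → (R → P)) = ¬6 = 0
¬R = ¬4 = 2
R → ¬R = 4 → 2 = 4
¬P = ¬4 = 2
Q → Q = 2 → 2 = 6
¬P → (Q → Q) = 2 → 6 = 6
(R → ¬R) ↔ (¬P → (Q → Q)) = 4 ↔ 6 = 4
¬(Q → (R → P)) ↔ ((R → ¬R) ↔ (¬P → (Q → Q))) = 0 ↔ 4 = 2
(((P ∨ R) ↔ ¬R) → ¬¬R) ↔ (¬(Q → (R → P)) ↔ ((R → ¬R) ↔ (¬P → (Q → Q)))) = 6 ↔ 2 = 2
¬((((P ∨ R) ↔ ¬R) → ¬¬R) ↔ (¬(Q → (R → P)) ↔ ((R → ¬R) ↔ (¬P → (Q → Q))))) = ¬2 = 4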